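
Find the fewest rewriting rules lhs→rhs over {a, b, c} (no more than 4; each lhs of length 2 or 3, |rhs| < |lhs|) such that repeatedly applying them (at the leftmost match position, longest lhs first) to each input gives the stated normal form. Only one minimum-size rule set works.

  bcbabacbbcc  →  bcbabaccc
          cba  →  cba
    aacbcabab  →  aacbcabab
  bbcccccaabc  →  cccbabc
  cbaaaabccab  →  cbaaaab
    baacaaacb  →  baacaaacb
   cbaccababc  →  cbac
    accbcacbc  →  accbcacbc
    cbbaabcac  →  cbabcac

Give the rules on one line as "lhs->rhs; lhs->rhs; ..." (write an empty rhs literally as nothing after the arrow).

bb->; bba->b; cca->b

  | bcbabacbbcc => bcbabaccc
  | cba
  | aacbcabab
  | bbcccccaabc => cccccaabc => cccbabc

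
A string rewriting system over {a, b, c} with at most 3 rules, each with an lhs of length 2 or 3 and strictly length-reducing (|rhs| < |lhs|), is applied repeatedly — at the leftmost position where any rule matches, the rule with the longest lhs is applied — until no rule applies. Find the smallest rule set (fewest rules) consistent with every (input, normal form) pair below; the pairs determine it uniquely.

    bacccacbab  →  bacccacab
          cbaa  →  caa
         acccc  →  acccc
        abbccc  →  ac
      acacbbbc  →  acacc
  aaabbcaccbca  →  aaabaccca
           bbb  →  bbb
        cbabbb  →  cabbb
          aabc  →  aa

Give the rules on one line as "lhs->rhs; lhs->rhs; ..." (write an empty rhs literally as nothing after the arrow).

bc->; cb->c

  | bacccacbab => bacccacab
  | cbaa => caa
  | acccc
  | abbccc => abcc => ac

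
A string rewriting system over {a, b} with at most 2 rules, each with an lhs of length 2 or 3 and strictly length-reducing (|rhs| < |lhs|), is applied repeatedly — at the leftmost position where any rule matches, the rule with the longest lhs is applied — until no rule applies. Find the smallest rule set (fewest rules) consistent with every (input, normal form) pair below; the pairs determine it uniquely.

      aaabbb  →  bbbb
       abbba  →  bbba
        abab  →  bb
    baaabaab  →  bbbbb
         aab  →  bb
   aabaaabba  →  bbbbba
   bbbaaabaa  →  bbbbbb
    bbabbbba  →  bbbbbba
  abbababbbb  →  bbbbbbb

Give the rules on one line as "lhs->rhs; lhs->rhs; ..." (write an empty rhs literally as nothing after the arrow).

aa->b; ab->b

  | aaabbb => babbb => bbbb
  | abbba => bbba
  | abab => bab => bb
  | baaabaab => bbabaab => bbbaab => bbbbb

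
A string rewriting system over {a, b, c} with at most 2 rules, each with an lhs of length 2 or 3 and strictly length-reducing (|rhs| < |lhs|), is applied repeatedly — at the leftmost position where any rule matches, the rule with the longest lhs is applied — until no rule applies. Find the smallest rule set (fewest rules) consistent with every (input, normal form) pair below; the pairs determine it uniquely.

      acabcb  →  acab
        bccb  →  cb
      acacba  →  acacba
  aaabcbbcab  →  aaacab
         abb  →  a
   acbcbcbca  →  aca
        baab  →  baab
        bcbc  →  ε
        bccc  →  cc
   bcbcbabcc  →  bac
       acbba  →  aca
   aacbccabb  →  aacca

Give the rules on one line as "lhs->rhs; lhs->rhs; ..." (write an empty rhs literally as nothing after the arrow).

  | acabcb => acab
  | bccb => cb
  | acacba
  | aaabcbbcab => aaabbcab => aaacab

bb->; bc->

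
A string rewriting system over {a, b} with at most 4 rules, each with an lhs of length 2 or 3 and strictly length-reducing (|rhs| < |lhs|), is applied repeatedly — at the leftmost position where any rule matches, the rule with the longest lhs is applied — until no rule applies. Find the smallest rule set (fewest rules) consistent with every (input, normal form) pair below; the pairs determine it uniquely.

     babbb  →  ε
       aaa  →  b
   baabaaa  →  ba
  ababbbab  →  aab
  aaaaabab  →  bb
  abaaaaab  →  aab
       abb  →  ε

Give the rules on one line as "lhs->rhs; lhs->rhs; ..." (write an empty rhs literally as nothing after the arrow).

  | babbb => abb => ε
  | aaa => b
  | baabaaa => baabb => ba
  | ababbbab => aabbab => aab

aaa->b; abb->; bab->a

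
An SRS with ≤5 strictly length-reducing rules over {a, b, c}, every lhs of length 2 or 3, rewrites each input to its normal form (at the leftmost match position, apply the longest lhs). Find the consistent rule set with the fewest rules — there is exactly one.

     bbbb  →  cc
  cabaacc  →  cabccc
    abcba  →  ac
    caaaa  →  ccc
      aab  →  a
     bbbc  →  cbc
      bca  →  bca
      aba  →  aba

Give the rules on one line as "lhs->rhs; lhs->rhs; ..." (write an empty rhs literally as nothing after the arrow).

  | bbbb => cbb => cc
  | cabaacc => cabccc
  | abcba => abb => ac
  | caaaa => ccaa => ccc

aa->c; aab->a; bb->c; cba->b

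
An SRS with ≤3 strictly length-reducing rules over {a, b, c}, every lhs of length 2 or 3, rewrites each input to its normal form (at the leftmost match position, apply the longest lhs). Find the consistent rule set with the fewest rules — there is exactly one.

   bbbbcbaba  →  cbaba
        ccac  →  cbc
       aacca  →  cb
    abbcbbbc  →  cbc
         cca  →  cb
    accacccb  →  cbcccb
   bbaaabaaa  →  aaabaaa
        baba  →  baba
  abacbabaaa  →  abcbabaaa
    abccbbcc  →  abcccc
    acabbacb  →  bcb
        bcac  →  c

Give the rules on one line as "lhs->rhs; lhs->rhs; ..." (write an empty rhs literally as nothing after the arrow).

ac->c; bb->; ca->b

  | bbbbcbaba => bbcbaba => cbaba
  | ccac => cbc
  | aacca => acca => cca => cb
  | abbcbbbc => acbbbc => cbbbc => cbc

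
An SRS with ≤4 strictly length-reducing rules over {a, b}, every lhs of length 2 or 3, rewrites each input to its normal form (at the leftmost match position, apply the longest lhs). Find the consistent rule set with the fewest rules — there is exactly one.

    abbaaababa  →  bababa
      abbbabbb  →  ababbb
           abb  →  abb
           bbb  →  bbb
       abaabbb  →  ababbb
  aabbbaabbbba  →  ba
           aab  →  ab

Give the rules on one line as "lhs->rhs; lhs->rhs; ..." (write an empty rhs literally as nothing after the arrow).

aa->a; aaa->b; bba->aa

  | abbaaababa => aaaaababa => baababa => bababa
  | abbbabbb => abaabbb => ababbb
  | abb
  | bbb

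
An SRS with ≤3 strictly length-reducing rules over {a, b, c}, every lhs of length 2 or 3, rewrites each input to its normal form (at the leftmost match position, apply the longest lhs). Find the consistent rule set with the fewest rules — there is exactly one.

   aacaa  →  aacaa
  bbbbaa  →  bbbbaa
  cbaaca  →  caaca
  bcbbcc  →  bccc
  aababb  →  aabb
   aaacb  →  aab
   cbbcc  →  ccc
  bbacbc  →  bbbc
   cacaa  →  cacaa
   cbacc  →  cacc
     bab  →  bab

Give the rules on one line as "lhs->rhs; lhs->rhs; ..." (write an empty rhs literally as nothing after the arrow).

  | aacaa
  | bbbbaa
  | cbaaca => caaca
  | bcbbcc => bcbcc => bccc

aba->a; acb->b; cb->c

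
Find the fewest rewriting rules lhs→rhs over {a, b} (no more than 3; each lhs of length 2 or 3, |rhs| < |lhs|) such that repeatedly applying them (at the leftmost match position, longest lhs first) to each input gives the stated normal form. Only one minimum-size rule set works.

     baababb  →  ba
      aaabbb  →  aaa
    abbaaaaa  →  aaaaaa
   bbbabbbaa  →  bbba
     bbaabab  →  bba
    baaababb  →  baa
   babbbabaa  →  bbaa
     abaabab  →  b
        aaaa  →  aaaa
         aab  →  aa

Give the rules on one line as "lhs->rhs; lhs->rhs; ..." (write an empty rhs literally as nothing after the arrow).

ab->a; aba->; abb->a

  | baababb => babb => ba
  | aaabbb => aaab => aaa
  | abbaaaaa => aaaaaa
  | bbbabbbaa => bbbabaa => bbba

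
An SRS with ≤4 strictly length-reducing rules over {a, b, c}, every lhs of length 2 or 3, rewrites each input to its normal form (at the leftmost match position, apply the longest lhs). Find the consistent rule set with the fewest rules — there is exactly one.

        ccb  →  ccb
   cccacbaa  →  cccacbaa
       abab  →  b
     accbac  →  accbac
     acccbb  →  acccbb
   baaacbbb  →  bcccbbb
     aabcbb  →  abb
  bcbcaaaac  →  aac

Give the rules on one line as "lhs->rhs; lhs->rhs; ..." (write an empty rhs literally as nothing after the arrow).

aaa->cc; aba->; abc->; bca->

  | ccb
  | cccacbaa
  | abab => b
  | accbac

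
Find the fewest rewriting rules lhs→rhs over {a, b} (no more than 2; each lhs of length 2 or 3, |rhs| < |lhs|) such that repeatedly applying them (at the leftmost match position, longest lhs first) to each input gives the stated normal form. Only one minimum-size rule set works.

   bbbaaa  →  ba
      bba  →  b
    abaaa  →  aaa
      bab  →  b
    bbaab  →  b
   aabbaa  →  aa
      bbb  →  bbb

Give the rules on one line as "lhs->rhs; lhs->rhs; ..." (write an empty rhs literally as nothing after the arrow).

ab->; bba->b

  | bbbaaa => bbaa => ba
  | bba => b
  | abaaa => aaa
  | bab => b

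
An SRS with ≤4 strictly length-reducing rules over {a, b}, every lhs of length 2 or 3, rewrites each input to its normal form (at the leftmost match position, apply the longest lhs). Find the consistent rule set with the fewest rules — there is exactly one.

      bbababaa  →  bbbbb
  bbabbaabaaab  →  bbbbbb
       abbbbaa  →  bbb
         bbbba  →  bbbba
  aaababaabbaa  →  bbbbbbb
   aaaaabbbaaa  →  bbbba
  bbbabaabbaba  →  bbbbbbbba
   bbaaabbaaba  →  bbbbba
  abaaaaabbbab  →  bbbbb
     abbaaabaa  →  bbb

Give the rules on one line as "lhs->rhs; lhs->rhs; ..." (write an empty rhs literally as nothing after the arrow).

aa->b; ab->b; abb->

  | bbababaa => bbbabaa => bbbbaa => bbbbb
  | bbabbaabaaab => bbaabaaab => bbbbaaab => bbbbbab => bbbbbb
  | abbbbaa => bbaa => bbb
  | bbbba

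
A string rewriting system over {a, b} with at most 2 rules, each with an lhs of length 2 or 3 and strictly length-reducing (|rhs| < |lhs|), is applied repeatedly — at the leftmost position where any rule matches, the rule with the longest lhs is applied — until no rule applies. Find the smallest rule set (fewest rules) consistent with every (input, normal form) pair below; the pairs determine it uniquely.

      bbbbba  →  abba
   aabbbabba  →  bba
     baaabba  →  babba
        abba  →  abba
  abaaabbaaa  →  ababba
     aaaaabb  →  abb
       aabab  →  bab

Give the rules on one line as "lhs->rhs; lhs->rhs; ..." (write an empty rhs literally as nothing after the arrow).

  | bbbbba => abba
  | aabbbabba => bbbabba => aabba => bba
  | baaabba => babba
  | abba

aa->; bbb->a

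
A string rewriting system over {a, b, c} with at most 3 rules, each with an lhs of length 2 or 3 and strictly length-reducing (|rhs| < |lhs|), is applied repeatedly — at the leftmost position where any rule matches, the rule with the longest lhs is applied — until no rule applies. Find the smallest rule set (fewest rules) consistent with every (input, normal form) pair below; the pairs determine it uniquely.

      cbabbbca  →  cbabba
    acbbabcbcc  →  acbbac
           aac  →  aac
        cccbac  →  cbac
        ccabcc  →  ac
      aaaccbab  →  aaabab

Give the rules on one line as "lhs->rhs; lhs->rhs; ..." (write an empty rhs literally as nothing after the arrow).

  | cbabbbca => cbabba
  | acbbabcbcc => acbbabcc => acbbac
  | aac
  | cccbac => cbac

bc->; cc->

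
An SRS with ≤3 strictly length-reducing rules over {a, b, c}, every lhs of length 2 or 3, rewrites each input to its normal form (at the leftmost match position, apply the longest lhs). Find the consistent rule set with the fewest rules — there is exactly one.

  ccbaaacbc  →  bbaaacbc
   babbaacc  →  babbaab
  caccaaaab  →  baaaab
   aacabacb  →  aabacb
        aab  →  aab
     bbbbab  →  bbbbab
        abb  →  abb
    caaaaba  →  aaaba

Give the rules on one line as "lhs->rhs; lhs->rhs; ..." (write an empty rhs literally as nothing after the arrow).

ca->; cc->b

  | ccbaaacbc => bbaaacbc
  | babbaacc => babbaab
  | caccaaaab => ccaaaab => baaaab
  | aacabacb => aabacb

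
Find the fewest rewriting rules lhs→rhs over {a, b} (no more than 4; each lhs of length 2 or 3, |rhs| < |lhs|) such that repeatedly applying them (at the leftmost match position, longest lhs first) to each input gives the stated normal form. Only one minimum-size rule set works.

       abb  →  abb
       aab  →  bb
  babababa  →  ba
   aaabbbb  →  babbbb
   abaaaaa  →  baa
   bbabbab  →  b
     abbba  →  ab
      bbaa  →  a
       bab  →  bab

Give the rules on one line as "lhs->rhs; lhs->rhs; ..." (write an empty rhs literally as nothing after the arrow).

aaa->ba; aab->bb; aba->; bba->

  | abb
  | aab => bb
  | babababa => bbaba => ba
  | aaabbbb => babbbb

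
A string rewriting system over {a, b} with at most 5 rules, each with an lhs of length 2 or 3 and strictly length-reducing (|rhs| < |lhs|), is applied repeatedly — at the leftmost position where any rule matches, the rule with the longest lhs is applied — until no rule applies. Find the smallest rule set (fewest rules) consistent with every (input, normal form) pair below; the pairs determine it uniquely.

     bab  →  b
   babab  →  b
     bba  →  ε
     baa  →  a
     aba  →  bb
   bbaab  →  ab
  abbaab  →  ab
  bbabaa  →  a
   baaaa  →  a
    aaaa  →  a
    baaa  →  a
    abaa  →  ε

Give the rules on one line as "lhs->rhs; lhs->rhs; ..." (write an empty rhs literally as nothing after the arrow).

aa->a; aba->bb; ba->; bba->

  | bab => b
  | babab => bab => b
  | bba => ε
  | baa => a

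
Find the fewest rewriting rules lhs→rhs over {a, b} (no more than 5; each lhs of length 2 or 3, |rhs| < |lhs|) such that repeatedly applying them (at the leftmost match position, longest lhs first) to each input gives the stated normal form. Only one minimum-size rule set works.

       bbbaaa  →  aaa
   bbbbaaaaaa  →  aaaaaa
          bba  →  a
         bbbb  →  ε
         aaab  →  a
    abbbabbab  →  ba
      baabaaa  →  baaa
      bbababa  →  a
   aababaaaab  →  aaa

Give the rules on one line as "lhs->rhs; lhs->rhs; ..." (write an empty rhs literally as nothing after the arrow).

aab->; ab->a; bb->; bbb->bb

  | bbbaaa => bbaaa => aaa
  | bbbbaaaaaa => bbbaaaaaa => bbaaaaaa => aaaaaa
  | bba => a
  | bbbb => bbb => bb => ε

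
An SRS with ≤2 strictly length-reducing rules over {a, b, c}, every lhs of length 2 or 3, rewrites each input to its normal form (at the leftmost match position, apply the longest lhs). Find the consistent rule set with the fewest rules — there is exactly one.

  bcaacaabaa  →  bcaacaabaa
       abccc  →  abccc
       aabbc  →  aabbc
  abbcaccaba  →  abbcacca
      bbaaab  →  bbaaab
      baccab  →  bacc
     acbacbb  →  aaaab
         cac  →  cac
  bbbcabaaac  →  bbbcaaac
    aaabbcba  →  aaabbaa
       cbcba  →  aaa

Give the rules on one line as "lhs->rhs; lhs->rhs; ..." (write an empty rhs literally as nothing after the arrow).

cab->c; cb->a

  | bcaacaabaa
  | abccc
  | aabbc
  | abbcaccaba => abbcacca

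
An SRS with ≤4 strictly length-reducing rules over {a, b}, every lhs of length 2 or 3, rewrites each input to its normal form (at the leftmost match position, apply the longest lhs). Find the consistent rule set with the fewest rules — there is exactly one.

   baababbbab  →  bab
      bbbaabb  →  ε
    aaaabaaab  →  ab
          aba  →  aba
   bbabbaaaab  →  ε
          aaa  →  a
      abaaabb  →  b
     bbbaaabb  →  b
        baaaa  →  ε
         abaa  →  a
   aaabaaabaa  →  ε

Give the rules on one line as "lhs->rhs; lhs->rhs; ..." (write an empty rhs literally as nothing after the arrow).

aa->; aab->; baa->; bb->a

  | baababbbab => babbbab => baabab => bab
  | bbbaabb => abaabb => abb => aa => ε
  | aaaabaaab => aabaaab => aaab => ab
  | aba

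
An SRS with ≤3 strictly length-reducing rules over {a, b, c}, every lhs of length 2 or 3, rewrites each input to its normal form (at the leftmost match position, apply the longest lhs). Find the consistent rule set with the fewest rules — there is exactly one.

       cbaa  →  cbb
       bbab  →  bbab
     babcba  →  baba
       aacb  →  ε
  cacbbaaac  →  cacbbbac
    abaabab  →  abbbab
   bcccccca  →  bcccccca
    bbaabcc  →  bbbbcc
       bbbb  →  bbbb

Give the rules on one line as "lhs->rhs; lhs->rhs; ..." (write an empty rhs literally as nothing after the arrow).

aa->b; abc->a; bcb->

  | cbaa => cbb
  | bbab
  | babcba => baba
  | aacb => bcb => ε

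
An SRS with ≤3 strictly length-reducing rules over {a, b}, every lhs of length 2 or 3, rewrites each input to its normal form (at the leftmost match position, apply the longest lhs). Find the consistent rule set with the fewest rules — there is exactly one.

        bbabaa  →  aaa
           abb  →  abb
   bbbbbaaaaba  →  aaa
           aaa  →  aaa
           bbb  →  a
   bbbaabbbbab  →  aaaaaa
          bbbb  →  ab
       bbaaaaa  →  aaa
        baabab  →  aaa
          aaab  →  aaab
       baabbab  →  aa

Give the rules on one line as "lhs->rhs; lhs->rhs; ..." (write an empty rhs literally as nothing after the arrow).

  | bbabaa => baaaa => aaa
  | abb
  | bbbbbaaaaba => abbaaaaba => abaaaba => aaaba => aaa
  | aaa

ba->; bab->aa; bbb->a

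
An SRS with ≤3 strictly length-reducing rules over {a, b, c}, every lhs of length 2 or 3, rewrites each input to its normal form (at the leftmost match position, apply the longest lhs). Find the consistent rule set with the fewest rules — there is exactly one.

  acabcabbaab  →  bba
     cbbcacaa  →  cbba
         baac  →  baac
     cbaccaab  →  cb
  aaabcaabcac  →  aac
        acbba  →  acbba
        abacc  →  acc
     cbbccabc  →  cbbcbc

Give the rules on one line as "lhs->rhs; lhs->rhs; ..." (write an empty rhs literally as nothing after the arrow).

  | acabcabbaab => abcabbaab => cabbaab => bbaab => bba
  | cbbcacaa => cbbcaa => cbba
  | baac
  | cbaccaab => cbacab => cbab => cb

ab->; ca->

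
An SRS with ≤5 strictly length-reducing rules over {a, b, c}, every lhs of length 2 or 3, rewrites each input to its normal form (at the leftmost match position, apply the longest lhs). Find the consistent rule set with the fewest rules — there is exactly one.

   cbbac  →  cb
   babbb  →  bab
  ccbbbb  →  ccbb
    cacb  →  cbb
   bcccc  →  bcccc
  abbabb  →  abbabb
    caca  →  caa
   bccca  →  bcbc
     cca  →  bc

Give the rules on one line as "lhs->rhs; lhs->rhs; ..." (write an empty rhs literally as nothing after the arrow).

  | cbbac => cbbb => cb
  | babbb => bab
  | ccbbbb => ccbb
  | cacb => cbb

ac->b; aca->aa; bbb->b; cca->bc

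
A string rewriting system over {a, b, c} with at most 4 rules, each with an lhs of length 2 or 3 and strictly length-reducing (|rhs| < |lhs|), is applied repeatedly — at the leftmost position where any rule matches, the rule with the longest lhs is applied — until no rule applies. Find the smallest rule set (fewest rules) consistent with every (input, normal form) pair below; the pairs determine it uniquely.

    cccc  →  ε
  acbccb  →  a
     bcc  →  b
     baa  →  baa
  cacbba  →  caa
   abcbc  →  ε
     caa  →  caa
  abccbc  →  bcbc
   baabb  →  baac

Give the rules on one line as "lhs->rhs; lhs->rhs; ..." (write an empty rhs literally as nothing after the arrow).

  | cccc => cc => ε
  | acbccb => acbb => acc => a
  | bcc => b
  | baa

abc->b; bb->c; cc->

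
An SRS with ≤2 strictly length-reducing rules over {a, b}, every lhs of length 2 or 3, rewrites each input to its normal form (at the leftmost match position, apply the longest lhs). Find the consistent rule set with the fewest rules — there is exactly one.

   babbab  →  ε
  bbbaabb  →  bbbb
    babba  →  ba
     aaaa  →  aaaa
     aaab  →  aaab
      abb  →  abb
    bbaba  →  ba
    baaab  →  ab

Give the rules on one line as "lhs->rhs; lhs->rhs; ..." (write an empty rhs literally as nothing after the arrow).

baa->; bab->

  | babbab => bab => ε
  | bbbaabb => bbbb
  | babba => ba
  | aaaa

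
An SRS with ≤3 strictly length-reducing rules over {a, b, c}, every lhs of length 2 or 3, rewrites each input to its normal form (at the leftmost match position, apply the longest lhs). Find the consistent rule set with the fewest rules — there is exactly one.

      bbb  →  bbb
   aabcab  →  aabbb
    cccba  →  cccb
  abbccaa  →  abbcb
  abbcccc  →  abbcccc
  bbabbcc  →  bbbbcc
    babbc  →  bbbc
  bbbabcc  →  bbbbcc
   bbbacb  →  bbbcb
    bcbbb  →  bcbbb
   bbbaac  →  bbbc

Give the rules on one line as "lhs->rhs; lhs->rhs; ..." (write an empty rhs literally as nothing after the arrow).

ba->b; ca->b

  | bbb
  | aabcab => aabbb
  | cccba => cccb
  | abbccaa => abbcba => abbcb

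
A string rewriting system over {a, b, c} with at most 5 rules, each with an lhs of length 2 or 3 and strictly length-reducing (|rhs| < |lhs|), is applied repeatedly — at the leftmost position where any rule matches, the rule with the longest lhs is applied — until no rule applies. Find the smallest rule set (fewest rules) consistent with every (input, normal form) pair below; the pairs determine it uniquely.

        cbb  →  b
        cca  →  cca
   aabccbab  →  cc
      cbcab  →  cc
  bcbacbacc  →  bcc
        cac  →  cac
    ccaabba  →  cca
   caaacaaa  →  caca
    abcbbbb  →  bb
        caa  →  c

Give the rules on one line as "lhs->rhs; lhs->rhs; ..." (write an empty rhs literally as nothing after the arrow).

  | cbb => b
  | cca
  | aabccbab => aaccbab => ccbab => cab => cc
  | cbcab => cab => cc

aa->; aab->aa; ab->c; cb->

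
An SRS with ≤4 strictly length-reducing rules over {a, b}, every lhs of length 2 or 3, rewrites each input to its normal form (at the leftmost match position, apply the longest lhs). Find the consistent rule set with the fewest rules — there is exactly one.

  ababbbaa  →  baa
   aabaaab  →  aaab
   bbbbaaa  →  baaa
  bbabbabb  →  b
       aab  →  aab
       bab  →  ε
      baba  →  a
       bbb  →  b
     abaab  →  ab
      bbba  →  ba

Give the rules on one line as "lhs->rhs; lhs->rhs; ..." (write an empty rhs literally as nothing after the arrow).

aba->; bab->; bb->b

  | ababbbaa => bbbaa => bbaa => baa
  | aabaaab => aaab
  | bbbbaaa => bbbaaa => bbaaa => baaa
  | bbabbabb => babbabb => babb => b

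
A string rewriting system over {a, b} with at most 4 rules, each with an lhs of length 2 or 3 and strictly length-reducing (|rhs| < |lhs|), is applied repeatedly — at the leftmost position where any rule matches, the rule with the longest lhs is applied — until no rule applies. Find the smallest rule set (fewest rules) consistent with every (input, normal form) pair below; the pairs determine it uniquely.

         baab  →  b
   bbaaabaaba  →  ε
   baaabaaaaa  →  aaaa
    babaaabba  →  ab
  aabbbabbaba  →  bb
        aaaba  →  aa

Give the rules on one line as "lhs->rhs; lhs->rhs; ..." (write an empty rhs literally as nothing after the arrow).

  | baab => b
  | bbaaabaaba => babaaba => baaba => ba => ε
  | baaabaaaaa => abaaaaa => aaaa
  | babaaabba => baaabba => abba => ab

aab->; ba->; baa->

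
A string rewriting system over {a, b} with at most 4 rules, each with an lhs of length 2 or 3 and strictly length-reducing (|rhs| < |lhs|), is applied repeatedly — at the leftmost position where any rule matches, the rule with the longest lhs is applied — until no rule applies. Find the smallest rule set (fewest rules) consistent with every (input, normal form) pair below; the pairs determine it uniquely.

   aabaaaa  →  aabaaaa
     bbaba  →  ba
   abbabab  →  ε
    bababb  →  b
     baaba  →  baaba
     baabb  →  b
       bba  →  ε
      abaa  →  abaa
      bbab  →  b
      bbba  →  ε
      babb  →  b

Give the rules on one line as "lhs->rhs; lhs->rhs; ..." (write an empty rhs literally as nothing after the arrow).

abb->bb; bab->; bb->b; bba->

  | aabaaaa
  | bbaba => ba
  | abbabab => bbabab => bab => ε
  | bababb => abb => bb => b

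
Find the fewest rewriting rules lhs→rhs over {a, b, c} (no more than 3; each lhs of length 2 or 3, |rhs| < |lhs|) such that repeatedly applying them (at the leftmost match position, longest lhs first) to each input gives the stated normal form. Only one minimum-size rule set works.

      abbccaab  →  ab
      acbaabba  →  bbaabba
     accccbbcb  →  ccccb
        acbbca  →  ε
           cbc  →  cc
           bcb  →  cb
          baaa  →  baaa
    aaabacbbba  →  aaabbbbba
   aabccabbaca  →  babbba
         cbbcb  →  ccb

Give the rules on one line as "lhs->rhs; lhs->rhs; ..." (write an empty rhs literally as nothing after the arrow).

ac->b; bc->c; ca->

  | abbccaab => abccaab => accaab => bcaab => caab => ab
  | acbaabba => bbaabba
  | accccbbcb => bcccbbcb => cccbbcb => cccbcb => ccccb
  | acbbca => bbbca => bbca => bca => ca => ε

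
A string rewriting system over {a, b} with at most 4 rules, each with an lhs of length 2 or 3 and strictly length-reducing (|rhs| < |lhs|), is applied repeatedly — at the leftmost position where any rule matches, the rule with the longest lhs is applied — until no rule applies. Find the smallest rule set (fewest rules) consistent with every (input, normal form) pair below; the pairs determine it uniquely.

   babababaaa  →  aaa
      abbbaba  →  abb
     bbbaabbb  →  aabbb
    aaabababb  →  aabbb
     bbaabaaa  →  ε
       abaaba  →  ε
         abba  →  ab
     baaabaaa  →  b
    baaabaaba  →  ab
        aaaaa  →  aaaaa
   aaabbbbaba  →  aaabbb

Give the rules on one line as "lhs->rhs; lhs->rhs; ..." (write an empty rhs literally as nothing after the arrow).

aba->b; ba->; baa->aa

  | babababaaa => bababaaa => babaaa => baaa => aaa
  | abbbaba => abbba => abb
  | bbbaabbb => bbaabbb => baabbb => aabbb
  | aaabababb => aabbabb => aabbb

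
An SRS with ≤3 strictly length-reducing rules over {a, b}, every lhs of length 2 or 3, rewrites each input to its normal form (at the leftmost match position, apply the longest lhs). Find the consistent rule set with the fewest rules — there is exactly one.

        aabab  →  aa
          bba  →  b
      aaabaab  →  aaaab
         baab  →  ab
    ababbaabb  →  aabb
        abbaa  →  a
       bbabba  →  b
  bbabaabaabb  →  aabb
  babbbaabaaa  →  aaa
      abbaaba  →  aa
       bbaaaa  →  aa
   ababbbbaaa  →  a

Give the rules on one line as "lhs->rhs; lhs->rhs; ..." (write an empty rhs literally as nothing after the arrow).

  | aabab => aa
  | bba => b
  | aaabaab => aaaab
  | baab => ab

ba->; bab->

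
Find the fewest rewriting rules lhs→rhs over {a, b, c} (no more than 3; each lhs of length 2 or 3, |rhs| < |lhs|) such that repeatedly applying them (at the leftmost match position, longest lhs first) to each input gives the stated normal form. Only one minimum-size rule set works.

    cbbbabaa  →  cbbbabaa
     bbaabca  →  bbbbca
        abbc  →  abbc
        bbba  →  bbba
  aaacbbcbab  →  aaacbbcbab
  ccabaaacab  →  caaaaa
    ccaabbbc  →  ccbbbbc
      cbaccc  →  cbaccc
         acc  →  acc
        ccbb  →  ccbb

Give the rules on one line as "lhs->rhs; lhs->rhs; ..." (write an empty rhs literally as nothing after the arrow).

aab->bb; cab->a

  | cbbbabaa
  | bbaabca => bbbbca
  | abbc
  | bbba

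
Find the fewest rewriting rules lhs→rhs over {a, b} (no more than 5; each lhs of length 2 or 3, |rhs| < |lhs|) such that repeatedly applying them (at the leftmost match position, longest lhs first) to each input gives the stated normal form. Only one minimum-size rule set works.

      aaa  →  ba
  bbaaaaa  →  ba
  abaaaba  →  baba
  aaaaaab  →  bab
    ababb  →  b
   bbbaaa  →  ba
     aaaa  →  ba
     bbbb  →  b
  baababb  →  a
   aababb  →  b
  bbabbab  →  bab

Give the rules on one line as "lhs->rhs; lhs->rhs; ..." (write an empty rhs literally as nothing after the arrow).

aa->a; aaa->ba; abb->b; bb->a

  | aaa => ba
  | bbaaaaa => aaaaaa => baaaa => bbaa => aaa => ba
  | abaaaba => abbaba => baba
  | aaaaaab => baaaab => bbaab => aaab => bab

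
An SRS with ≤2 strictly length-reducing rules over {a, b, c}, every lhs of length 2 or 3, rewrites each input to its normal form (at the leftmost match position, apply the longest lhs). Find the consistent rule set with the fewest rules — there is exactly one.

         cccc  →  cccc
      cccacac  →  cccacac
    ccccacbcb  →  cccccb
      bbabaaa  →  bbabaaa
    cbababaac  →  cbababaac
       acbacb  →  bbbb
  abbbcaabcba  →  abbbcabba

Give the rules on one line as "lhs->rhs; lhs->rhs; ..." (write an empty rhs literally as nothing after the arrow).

  | cccc
  | cccacac
  | ccccacbcb => ccccbbcb => ccccbcb => cccccb
  | bbabaaa

acb->bb; bcb->cb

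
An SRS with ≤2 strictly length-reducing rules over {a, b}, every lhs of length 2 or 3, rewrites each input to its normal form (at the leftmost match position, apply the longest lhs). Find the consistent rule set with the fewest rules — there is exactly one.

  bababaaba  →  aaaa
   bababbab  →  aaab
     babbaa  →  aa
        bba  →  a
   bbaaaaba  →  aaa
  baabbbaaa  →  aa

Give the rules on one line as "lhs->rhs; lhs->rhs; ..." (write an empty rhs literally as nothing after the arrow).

  | bababaaba => ababaaba => aabaaba => aaaba => aaaa
  | bababbab => ababbab => aabbab => aabab => aaab
  | babbaa => abbaa => aba => aa
  | bba => ba => a

ba->a; baa->a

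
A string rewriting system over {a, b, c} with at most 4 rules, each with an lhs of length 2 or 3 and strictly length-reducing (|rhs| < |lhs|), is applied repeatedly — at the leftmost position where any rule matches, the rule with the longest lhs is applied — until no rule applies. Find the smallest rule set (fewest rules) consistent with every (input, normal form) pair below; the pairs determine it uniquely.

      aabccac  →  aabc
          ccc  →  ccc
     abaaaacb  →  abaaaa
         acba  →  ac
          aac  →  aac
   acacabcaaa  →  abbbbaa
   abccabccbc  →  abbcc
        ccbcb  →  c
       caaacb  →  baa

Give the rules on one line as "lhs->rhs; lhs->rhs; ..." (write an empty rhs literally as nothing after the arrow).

ca->b; cb->; cba->c

  | aabccac => aabcbc => aabc
  | ccc
  | abaaaacb => abaaaa
  | acba => ac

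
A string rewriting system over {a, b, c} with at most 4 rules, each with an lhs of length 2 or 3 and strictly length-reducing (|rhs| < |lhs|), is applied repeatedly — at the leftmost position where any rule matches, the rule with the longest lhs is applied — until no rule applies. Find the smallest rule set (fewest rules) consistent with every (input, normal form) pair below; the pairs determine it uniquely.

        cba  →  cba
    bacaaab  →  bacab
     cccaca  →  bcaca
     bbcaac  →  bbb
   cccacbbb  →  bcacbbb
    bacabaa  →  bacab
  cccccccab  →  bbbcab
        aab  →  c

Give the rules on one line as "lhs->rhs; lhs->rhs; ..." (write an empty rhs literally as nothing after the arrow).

aa->; aab->c; cc->b

  | cba
  | bacaaab => bacab
  | cccaca => bcaca
  | bbcaac => bbcc => bbb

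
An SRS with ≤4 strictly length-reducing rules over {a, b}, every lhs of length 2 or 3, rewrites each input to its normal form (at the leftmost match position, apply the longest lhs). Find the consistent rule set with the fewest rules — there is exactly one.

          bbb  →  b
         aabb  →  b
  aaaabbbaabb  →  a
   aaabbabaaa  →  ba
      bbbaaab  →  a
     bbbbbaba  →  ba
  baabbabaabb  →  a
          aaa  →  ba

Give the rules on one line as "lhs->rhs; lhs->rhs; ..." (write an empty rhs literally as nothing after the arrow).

  | bbb => ab => b
  | aabb => bbb => ab => b
  | aaaabbbaabb => baabbbaabb => bbbbbaabb => abbbaabb => bbbaabb => abaabb => baabb => bbbb => abb => bb => a
  | aaabbabaaa => babbabaaa => bbbabaaa => ababaaa => babaaa => bbaaa => baaa => bba => ba

aa->b; ab->b; bb->a; bba->ba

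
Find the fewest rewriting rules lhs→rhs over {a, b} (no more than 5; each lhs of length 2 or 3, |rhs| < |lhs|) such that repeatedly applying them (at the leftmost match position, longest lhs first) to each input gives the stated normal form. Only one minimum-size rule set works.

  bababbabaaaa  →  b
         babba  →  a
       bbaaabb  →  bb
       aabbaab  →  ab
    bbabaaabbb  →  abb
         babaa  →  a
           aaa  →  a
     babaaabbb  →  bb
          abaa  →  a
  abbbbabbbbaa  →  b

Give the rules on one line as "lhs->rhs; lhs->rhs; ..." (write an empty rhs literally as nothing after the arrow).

  | bababbabaaaa => ababbabaaaa => aabbabaaaa => bbbabaaaa => bbabaaaa => baaaa => aaaa => baa => aa => b
  | babba => abba => a
  | bbaaabb => aabb => bbb => bb
  | aabbaab => bbbaab => bbaab => ab

aa->b; ba->a; bba->; bbb->bb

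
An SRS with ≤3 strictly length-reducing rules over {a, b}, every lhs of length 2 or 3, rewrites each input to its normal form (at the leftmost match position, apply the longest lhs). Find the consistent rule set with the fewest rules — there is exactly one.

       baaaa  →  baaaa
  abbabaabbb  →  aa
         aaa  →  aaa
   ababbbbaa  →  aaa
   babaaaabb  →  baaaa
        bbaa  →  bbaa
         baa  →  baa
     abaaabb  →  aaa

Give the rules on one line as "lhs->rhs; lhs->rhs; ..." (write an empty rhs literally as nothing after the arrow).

  | baaaa
  | abbabaabbb => aabaabbb => aaabbb => aaab => aa
  | aaa
  | ababbbbaa => abbbbaa => abbaa => aaa

ab->; abb->a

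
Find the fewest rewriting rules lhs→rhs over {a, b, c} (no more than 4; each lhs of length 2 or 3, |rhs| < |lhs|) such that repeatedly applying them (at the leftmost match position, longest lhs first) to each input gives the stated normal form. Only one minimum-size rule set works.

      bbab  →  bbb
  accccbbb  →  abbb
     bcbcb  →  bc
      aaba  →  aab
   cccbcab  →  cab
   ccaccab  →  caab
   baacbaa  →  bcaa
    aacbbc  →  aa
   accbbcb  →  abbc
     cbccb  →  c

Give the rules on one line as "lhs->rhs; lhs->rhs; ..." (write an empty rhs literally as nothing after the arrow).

acc->a; ba->b; cb->c; cc->c

  | bbab => bbb
  | accccbbb => accbbb => abbb
  | bcbcb => bccb => bcb => bc
  | aaba => aab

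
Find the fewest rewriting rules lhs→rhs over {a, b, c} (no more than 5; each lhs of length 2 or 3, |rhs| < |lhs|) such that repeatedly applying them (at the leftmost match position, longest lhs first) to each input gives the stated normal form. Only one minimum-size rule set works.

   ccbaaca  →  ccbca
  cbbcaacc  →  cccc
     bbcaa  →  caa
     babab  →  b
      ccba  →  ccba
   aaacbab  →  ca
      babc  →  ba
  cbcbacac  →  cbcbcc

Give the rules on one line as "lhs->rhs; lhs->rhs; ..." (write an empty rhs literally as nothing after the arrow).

  | ccbaaca => ccbaca => ccbca
  | cbbcaacc => cacaacc => ccaacc => ccacc => cccc
  | bbcaa => acaa => caa
  | babab => bbab => aab => ab => b

ab->b; abc->a; ac->c; bb->a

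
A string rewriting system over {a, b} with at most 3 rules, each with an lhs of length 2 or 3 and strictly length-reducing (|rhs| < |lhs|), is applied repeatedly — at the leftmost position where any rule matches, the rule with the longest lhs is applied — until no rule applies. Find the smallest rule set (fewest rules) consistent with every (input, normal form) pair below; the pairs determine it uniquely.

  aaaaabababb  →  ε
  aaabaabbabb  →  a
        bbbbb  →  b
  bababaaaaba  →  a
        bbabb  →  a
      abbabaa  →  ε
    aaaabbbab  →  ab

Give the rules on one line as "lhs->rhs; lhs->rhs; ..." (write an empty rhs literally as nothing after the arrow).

aa->; ba->; bb->a

  | aaaaabababb => aaabababb => abababb => ababb => abb => aa => ε
  | aaabaabbabb => abaabbabb => aabbabb => bbabb => aabb => bb => a
  | bbbbb => abbb => aab => b
  | bababaaaaba => babaaaaba => baaaaba => aaaba => aba => a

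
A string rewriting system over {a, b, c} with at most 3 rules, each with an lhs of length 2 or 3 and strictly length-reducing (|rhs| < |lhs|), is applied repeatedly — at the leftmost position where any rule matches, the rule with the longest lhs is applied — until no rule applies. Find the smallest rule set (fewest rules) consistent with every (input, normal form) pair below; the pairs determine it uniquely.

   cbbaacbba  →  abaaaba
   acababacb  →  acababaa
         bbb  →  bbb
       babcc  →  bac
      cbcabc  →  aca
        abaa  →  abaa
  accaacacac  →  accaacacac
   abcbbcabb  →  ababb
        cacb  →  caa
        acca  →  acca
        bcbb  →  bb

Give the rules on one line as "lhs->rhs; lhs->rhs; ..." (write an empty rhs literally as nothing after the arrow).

bc->; cb->a

  | cbbaacbba => abaacbba => abaaaba
  | acababacb => acababaa
  | bbb
  | babcc => bac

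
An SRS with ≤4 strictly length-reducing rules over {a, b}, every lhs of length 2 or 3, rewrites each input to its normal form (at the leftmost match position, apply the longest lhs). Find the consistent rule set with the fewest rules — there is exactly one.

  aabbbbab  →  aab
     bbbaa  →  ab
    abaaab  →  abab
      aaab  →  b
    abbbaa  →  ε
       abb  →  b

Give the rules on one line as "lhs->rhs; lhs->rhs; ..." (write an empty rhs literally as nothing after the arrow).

aaa->; abb->b; baa->b; bb->a

  | aabbbbab => abbbab => bbab => aab
  | bbbaa => abaa => ab
  | abaaab => abab
  | aaab => b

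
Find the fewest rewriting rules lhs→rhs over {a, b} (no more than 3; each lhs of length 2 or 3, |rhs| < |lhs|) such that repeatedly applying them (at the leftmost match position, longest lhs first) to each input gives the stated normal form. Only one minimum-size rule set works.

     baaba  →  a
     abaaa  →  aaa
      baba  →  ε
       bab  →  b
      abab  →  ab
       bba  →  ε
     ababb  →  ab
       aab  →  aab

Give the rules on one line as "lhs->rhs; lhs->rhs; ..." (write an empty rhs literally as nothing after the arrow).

  | baaba => aba => a
  | abaaa => aaa
  | baba => ba => ε
  | bab => b

ba->; bb->b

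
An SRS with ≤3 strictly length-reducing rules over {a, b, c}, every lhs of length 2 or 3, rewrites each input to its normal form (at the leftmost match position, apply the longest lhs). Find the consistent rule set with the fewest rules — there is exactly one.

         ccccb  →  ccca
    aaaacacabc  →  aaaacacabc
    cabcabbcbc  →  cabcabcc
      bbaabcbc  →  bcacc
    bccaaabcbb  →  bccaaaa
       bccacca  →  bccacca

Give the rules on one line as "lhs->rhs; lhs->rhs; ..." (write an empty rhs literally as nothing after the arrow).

  | ccccb => ccca
  | aaaacacabc
  | cabcabbcbc => cabcabbac => cabcabcc
  | bbaabcbc => bcabcbc => bcabac => bcacc

ba->c; cb->a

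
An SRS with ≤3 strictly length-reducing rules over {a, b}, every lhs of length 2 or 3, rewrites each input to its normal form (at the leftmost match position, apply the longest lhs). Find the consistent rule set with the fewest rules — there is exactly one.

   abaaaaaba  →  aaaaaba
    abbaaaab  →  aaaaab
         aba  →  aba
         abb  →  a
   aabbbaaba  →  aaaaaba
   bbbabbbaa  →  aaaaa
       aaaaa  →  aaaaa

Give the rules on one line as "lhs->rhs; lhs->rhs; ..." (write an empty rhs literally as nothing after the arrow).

  | abaaaaaba => aaaaaba
  | abbaaaab => aaaaab
  | aba
  | abb => a

baa->a; bb->; bbb->a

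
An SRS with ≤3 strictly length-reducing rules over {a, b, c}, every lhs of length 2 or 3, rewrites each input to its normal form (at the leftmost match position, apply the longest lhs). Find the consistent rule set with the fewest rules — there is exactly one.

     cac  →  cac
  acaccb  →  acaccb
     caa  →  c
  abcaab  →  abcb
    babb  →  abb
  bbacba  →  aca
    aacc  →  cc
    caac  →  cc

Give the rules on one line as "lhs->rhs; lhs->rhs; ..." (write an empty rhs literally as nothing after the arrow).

aa->; ba->a

  | cac
  | acaccb
  | caa => c
  | abcaab => abcb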